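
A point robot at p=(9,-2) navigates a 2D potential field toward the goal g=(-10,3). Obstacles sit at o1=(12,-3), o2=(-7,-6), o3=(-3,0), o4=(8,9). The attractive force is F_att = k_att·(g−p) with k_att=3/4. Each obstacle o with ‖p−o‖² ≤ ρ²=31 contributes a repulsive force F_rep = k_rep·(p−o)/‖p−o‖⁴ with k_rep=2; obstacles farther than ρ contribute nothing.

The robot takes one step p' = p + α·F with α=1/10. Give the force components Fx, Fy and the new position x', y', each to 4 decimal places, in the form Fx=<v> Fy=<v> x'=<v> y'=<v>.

F_att = 3/4·(g−p) = 3/4·(-19,5) = (-14.2500,3.7500)
o1: d²=10 ≤ ρ²=31; F_rep = 2·(-3,1)/10² = (-0.0600,0.0200)
o2: d²=272 > ρ²=31 → inactive
o3: d²=148 > ρ²=31 → inactive
o4: d²=122 > ρ²=31 → inactive
F = F_att + ΣF_rep = (-14.3100,3.7700)
p' = p + 1/10·F = (7.5690,-1.6230)

Fx=-14.3100 Fy=3.7700 x'=7.5690 y'=-1.6230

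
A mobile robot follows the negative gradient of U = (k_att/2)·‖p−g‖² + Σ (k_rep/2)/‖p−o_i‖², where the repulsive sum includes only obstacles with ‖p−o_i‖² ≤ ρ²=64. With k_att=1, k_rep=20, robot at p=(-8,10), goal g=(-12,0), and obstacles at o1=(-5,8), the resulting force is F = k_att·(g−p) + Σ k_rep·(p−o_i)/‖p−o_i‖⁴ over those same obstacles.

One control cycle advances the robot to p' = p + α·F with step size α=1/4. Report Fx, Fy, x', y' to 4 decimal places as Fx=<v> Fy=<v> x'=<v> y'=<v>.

F_att = 1·(g−p) = 1·(-4,-10) = (-4.0000,-10.0000)
o1: d²=13 ≤ ρ²=64; F_rep = 20·(-3,2)/13² = (-0.3550,0.2367)
F = F_att + ΣF_rep = (-4.3550,-9.7633)
p' = p + 1/4·F = (-9.0888,7.5592)

Fx=-4.3550 Fy=-9.7633 x'=-9.0888 y'=7.5592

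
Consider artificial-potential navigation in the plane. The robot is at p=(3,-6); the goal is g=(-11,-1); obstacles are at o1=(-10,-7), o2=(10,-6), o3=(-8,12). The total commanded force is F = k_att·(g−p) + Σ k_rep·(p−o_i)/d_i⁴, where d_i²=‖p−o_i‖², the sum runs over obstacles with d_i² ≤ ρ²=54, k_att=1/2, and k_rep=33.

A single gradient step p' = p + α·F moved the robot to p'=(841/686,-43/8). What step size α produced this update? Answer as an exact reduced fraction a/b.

F_att = 1/2·(g−p) = 1/2·(-14,5) = (-7.0000,2.5000)
o1: d²=170 > ρ²=54 → inactive
o2: d²=49 ≤ ρ²=54; F_rep = 33·(-7,0)/49² = (-0.0962,0.0000)
o3: d²=445 > ρ²=54 → inactive
F = F_att + ΣF_rep = (-7.0962,2.5000)
Δp = p'−p = (-1.7741,0.6250); α = Δx/Fx = (-1217/686) / (-2434/343) = 1/4
check: Δy/Fy = (5/8) / (5/2) = 1/4 ✓

α = 1/4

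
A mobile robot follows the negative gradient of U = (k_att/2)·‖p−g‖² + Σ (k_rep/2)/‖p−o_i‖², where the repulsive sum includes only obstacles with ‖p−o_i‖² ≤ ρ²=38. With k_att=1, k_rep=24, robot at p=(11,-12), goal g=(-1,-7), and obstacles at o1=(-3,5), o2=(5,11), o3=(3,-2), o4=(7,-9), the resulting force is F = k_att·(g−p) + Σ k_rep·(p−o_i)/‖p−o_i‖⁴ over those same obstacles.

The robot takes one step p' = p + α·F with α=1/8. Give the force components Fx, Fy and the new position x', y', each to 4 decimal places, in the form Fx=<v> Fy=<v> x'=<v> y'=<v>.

Fx=-11.8464 Fy=4.8848 x'=9.5192 y'=-11.3894

F_att = 1·(g−p) = 1·(-12,5) = (-12.0000,5.0000)
o1: d²=485 > ρ²=38 → inactive
o2: d²=565 > ρ²=38 → inactive
o3: d²=164 > ρ²=38 → inactive
o4: d²=25 ≤ ρ²=38; F_rep = 24·(4,-3)/25² = (0.1536,-0.1152)
F = F_att + ΣF_rep = (-11.8464,4.8848)
p' = p + 1/8·F = (9.5192,-11.3894)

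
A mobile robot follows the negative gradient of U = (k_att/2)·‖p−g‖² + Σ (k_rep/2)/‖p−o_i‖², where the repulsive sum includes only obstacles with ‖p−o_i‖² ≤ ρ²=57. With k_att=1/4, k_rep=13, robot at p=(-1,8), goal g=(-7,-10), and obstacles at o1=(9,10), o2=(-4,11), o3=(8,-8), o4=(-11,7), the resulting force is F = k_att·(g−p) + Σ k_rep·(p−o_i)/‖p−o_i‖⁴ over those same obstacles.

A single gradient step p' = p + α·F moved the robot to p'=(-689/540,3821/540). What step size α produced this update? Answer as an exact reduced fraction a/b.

F_att = 1/4·(g−p) = 1/4·(-6,-18) = (-1.5000,-4.5000)
o1: d²=104 > ρ²=57 → inactive
o2: d²=18 ≤ ρ²=57; F_rep = 13·(3,-3)/18² = (0.1204,-0.1204)
o3: d²=337 > ρ²=57 → inactive
o4: d²=101 > ρ²=57 → inactive
F = F_att + ΣF_rep = (-1.3796,-4.6204)
Δp = p'−p = (-0.2759,-0.9241); α = Δx/Fx = (-149/540) / (-149/108) = 1/5
check: Δy/Fy = (-499/540) / (-499/108) = 1/5 ✓

α = 1/5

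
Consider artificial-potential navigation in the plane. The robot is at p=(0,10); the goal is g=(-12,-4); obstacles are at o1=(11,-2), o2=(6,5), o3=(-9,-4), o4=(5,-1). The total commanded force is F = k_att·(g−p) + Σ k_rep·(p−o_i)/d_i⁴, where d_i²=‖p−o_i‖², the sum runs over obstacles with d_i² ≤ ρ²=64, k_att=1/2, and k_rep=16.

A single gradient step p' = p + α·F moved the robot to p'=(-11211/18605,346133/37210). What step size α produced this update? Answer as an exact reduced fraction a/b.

F_att = 1/2·(g−p) = 1/2·(-12,-14) = (-6.0000,-7.0000)
o1: d²=265 > ρ²=64 → inactive
o2: d²=61 ≤ ρ²=64; F_rep = 16·(-6,5)/61² = (-0.0258,0.0215)
o3: d²=277 > ρ²=64 → inactive
o4: d²=146 > ρ²=64 → inactive
F = F_att + ΣF_rep = (-6.0258,-6.9785)
Δp = p'−p = (-0.6026,-0.6979); α = Δx/Fx = (-11211/18605) / (-22422/3721) = 1/10
check: Δy/Fy = (-25967/37210) / (-25967/3721) = 1/10 ✓

α = 1/10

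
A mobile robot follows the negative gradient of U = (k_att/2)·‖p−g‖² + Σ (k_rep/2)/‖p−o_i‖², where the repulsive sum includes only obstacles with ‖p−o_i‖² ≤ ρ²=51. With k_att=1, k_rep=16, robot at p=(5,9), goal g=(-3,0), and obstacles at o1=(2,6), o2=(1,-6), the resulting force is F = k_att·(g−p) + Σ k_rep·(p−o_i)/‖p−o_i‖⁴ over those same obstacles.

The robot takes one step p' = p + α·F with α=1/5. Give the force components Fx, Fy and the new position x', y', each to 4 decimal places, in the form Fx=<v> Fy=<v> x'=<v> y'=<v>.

Fx=-7.8519 Fy=-8.8519 x'=3.4296 y'=7.2296

F_att = 1·(g−p) = 1·(-8,-9) = (-8.0000,-9.0000)
o1: d²=18 ≤ ρ²=51; F_rep = 16·(3,3)/18² = (0.1481,0.1481)
o2: d²=241 > ρ²=51 → inactive
F = F_att + ΣF_rep = (-7.8519,-8.8519)
p' = p + 1/5·F = (3.4296,7.2296)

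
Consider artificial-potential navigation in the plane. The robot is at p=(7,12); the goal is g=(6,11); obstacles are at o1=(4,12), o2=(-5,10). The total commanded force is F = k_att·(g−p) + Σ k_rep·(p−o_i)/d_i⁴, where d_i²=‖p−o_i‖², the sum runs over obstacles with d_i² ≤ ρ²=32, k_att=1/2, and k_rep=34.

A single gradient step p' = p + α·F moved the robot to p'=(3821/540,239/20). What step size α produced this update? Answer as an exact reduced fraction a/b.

α = 1/10

F_att = 1/2·(g−p) = 1/2·(-1,-1) = (-0.5000,-0.5000)
o1: d²=9 ≤ ρ²=32; F_rep = 34·(3,0)/9² = (1.2593,0.0000)
o2: d²=148 > ρ²=32 → inactive
F = F_att + ΣF_rep = (0.7593,-0.5000)
Δp = p'−p = (0.0759,-0.0500); α = Δx/Fx = (41/540) / (41/54) = 1/10
check: Δy/Fy = (-1/20) / (-1/2) = 1/10 ✓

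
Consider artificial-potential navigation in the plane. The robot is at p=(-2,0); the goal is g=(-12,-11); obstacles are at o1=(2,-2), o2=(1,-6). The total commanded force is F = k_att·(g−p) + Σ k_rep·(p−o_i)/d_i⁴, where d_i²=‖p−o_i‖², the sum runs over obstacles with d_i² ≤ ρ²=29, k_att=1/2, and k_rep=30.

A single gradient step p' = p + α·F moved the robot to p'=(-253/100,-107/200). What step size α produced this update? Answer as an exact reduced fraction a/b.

F_att = 1/2·(g−p) = 1/2·(-10,-11) = (-5.0000,-5.5000)
o1: d²=20 ≤ ρ²=29; F_rep = 30·(-4,2)/20² = (-0.3000,0.1500)
o2: d²=45 > ρ²=29 → inactive
F = F_att + ΣF_rep = (-5.3000,-5.3500)
Δp = p'−p = (-0.5300,-0.5350); α = Δx/Fx = (-53/100) / (-53/10) = 1/10
check: Δy/Fy = (-107/200) / (-107/20) = 1/10 ✓

α = 1/10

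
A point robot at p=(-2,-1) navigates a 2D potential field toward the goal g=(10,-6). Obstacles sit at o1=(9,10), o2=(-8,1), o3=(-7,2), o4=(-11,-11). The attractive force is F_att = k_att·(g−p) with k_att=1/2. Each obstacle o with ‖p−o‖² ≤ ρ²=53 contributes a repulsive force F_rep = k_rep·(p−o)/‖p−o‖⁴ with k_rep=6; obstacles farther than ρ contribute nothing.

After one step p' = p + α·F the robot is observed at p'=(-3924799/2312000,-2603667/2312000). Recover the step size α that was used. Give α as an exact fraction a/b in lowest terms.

α = 1/20

F_att = 1/2·(g−p) = 1/2·(12,-5) = (6.0000,-2.5000)
o1: d²=242 > ρ²=53 → inactive
o2: d²=40 ≤ ρ²=53; F_rep = 6·(6,-2)/40² = (0.0225,-0.0075)
o3: d²=34 ≤ ρ²=53; F_rep = 6·(5,-3)/34² = (0.0260,-0.0156)
o4: d²=181 > ρ²=53 → inactive
F = F_att + ΣF_rep = (6.0485,-2.5231)
Δp = p'−p = (0.3024,-0.1262); α = Δx/Fx = (699201/2312000) / (699201/115600) = 1/20
check: Δy/Fy = (-291667/2312000) / (-291667/115600) = 1/20 ✓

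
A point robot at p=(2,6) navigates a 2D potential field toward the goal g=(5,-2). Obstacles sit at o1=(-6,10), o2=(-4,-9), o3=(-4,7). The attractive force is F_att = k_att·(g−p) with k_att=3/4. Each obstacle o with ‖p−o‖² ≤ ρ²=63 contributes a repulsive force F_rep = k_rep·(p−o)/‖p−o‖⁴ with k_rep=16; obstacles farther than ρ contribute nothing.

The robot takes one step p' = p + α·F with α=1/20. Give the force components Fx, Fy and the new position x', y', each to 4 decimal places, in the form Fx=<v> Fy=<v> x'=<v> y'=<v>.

F_att = 3/4·(g−p) = 3/4·(3,-8) = (2.2500,-6.0000)
o1: d²=80 > ρ²=63 → inactive
o2: d²=261 > ρ²=63 → inactive
o3: d²=37 ≤ ρ²=63; F_rep = 16·(6,-1)/37² = (0.0701,-0.0117)
F = F_att + ΣF_rep = (2.3201,-6.0117)
p' = p + 1/20·F = (2.1160,5.6994)

Fx=2.3201 Fy=-6.0117 x'=2.1160 y'=5.6994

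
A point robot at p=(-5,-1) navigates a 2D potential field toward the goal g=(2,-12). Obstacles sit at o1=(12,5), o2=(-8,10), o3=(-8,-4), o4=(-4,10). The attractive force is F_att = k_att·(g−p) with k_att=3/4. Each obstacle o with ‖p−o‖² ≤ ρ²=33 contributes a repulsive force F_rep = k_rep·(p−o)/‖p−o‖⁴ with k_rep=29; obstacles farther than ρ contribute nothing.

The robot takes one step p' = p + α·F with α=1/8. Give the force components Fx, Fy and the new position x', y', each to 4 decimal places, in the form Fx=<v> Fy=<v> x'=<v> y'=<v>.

F_att = 3/4·(g−p) = 3/4·(7,-11) = (5.2500,-8.2500)
o1: d²=325 > ρ²=33 → inactive
o2: d²=130 > ρ²=33 → inactive
o3: d²=18 ≤ ρ²=33; F_rep = 29·(3,3)/18² = (0.2685,0.2685)
o4: d²=122 > ρ²=33 → inactive
F = F_att + ΣF_rep = (5.5185,-7.9815)
p' = p + 1/8·F = (-4.3102,-1.9977)

Fx=5.5185 Fy=-7.9815 x'=-4.3102 y'=-1.9977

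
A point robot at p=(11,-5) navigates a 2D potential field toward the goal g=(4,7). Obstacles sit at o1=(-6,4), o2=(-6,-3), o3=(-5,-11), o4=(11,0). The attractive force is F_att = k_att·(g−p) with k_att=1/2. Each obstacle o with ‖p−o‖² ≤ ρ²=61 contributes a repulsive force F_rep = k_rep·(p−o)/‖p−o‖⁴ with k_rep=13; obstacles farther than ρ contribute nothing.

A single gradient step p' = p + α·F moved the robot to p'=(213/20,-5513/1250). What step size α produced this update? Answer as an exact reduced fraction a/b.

F_att = 1/2·(g−p) = 1/2·(-7,12) = (-3.5000,6.0000)
o1: d²=370 > ρ²=61 → inactive
o2: d²=293 > ρ²=61 → inactive
o3: d²=292 > ρ²=61 → inactive
o4: d²=25 ≤ ρ²=61; F_rep = 13·(0,-5)/25² = (0.0000,-0.1040)
F = F_att + ΣF_rep = (-3.5000,5.8960)
Δp = p'−p = (-0.3500,0.5896); α = Δx/Fx = (-7/20) / (-7/2) = 1/10
check: Δy/Fy = (737/1250) / (737/125) = 1/10 ✓

α = 1/10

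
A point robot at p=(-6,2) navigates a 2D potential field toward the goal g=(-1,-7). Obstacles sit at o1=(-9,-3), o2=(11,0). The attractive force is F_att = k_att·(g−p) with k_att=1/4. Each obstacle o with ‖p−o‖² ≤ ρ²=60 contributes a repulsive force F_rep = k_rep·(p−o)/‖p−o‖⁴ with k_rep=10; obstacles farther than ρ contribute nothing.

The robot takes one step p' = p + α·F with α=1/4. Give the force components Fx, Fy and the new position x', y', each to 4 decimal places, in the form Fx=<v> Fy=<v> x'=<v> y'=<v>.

Fx=1.2760 Fy=-2.2067 x'=-5.6810 y'=1.4483

F_att = 1/4·(g−p) = 1/4·(5,-9) = (1.2500,-2.2500)
o1: d²=34 ≤ ρ²=60; F_rep = 10·(3,5)/34² = (0.0260,0.0433)
o2: d²=293 > ρ²=60 → inactive
F = F_att + ΣF_rep = (1.2760,-2.2067)
p' = p + 1/4·F = (-5.6810,1.4483)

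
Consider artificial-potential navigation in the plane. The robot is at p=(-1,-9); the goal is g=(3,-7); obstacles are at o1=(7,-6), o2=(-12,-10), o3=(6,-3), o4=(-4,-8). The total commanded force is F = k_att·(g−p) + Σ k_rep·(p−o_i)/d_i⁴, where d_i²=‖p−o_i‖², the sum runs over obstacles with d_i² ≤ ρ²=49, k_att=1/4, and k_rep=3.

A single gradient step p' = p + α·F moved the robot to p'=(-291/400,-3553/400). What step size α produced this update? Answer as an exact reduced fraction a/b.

α = 1/4

F_att = 1/4·(g−p) = 1/4·(4,2) = (1.0000,0.5000)
o1: d²=73 > ρ²=49 → inactive
o2: d²=122 > ρ²=49 → inactive
o3: d²=85 > ρ²=49 → inactive
o4: d²=10 ≤ ρ²=49; F_rep = 3·(3,-1)/10² = (0.0900,-0.0300)
F = F_att + ΣF_rep = (1.0900,0.4700)
Δp = p'−p = (0.2725,0.1175); α = Δx/Fx = (109/400) / (109/100) = 1/4
check: Δy/Fy = (47/400) / (47/100) = 1/4 ✓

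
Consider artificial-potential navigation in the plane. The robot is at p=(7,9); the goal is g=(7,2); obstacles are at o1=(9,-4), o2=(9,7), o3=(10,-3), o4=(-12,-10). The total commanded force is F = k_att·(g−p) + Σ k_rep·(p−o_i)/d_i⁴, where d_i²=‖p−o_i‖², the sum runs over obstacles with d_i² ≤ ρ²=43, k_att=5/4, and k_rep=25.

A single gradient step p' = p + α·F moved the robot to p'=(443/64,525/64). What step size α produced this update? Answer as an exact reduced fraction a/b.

α = 1/10

F_att = 5/4·(g−p) = 5/4·(0,-7) = (0.0000,-8.7500)
o1: d²=173 > ρ²=43 → inactive
o2: d²=8 ≤ ρ²=43; F_rep = 25·(-2,2)/8² = (-0.7812,0.7812)
o3: d²=153 > ρ²=43 → inactive
o4: d²=722 > ρ²=43 → inactive
F = F_att + ΣF_rep = (-0.7812,-7.9688)
Δp = p'−p = (-0.0781,-0.7969); α = Δx/Fx = (-5/64) / (-25/32) = 1/10
check: Δy/Fy = (-51/64) / (-255/32) = 1/10 ✓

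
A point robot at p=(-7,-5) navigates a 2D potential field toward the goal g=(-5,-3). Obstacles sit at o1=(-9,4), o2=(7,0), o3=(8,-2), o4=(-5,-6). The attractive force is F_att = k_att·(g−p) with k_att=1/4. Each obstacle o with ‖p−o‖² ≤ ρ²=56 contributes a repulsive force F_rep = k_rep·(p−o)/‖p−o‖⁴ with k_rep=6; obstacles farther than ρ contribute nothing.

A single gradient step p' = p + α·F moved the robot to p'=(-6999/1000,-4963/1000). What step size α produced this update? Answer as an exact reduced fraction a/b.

F_att = 1/4·(g−p) = 1/4·(2,2) = (0.5000,0.5000)
o1: d²=85 > ρ²=56 → inactive
o2: d²=221 > ρ²=56 → inactive
o3: d²=234 > ρ²=56 → inactive
o4: d²=5 ≤ ρ²=56; F_rep = 6·(-2,1)/5² = (-0.4800,0.2400)
F = F_att + ΣF_rep = (0.0200,0.7400)
Δp = p'−p = (0.0010,0.0370); α = Δx/Fx = (1/1000) / (1/50) = 1/20
check: Δy/Fy = (37/1000) / (37/50) = 1/20 ✓

α = 1/20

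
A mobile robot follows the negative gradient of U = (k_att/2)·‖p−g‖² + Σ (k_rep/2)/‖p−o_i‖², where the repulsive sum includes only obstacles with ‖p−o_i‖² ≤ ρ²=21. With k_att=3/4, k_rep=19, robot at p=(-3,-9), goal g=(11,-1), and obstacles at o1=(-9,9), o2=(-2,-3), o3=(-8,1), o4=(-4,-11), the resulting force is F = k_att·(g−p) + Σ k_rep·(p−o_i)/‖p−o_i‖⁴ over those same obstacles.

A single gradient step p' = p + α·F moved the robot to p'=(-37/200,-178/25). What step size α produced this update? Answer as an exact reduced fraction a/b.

F_att = 3/4·(g−p) = 3/4·(14,8) = (10.5000,6.0000)
o1: d²=360 > ρ²=21 → inactive
o2: d²=37 > ρ²=21 → inactive
o3: d²=125 > ρ²=21 → inactive
o4: d²=5 ≤ ρ²=21; F_rep = 19·(1,2)/5² = (0.7600,1.5200)
F = F_att + ΣF_rep = (11.2600,7.5200)
Δp = p'−p = (2.8150,1.8800); α = Δx/Fx = (563/200) / (563/50) = 1/4
check: Δy/Fy = (47/25) / (188/25) = 1/4 ✓

α = 1/4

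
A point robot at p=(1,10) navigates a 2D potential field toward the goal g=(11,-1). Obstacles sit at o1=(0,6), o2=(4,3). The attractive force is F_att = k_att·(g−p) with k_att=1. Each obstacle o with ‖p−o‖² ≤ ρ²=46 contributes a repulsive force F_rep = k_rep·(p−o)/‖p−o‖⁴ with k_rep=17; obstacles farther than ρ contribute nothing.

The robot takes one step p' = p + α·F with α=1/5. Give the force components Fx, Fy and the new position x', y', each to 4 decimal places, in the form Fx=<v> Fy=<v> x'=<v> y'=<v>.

F_att = 1·(g−p) = 1·(10,-11) = (10.0000,-11.0000)
o1: d²=17 ≤ ρ²=46; F_rep = 17·(1,4)/17² = (0.0588,0.2353)
o2: d²=58 > ρ²=46 → inactive
F = F_att + ΣF_rep = (10.0588,-10.7647)
p' = p + 1/5·F = (3.0118,7.8471)

Fx=10.0588 Fy=-10.7647 x'=3.0118 y'=7.8471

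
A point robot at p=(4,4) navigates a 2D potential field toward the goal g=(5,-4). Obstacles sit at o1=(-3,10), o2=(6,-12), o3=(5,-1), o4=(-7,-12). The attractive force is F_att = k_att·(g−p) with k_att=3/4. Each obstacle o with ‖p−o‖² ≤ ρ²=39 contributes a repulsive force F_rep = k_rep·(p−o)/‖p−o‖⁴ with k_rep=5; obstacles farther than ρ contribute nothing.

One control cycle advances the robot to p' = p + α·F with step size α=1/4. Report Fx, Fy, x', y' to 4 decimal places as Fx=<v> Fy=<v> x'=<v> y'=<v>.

F_att = 3/4·(g−p) = 3/4·(1,-8) = (0.7500,-6.0000)
o1: d²=85 > ρ²=39 → inactive
o2: d²=260 > ρ²=39 → inactive
o3: d²=26 ≤ ρ²=39; F_rep = 5·(-1,5)/26² = (-0.0074,0.0370)
o4: d²=377 > ρ²=39 → inactive
F = F_att + ΣF_rep = (0.7426,-5.9630)
p' = p + 1/4·F = (4.1857,2.5092)

Fx=0.7426 Fy=-5.9630 x'=4.1857 y'=2.5092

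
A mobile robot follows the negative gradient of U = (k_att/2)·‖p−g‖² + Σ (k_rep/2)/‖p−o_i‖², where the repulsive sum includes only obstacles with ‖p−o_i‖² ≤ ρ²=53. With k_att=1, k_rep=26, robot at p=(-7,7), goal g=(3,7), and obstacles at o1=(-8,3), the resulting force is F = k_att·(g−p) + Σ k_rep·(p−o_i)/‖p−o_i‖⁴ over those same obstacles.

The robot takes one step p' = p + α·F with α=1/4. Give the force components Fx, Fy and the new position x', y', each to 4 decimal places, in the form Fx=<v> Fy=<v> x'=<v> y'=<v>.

Fx=10.0900 Fy=0.3599 x'=-4.4775 y'=7.0900

F_att = 1·(g−p) = 1·(10,0) = (10.0000,0.0000)
o1: d²=17 ≤ ρ²=53; F_rep = 26·(1,4)/17² = (0.0900,0.3599)
F = F_att + ΣF_rep = (10.0900,0.3599)
p' = p + 1/4·F = (-4.4775,7.0900)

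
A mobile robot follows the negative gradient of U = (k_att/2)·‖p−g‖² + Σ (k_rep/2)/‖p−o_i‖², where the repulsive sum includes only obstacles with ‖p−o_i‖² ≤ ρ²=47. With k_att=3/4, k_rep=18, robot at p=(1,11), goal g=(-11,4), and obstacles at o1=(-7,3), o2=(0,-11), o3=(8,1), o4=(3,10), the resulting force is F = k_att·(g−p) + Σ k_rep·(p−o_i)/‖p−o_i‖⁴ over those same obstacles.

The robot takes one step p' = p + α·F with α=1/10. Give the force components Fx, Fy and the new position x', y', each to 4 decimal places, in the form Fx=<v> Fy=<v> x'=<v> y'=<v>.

F_att = 3/4·(g−p) = 3/4·(-12,-7) = (-9.0000,-5.2500)
o1: d²=128 > ρ²=47 → inactive
o2: d²=485 > ρ²=47 → inactive
o3: d²=149 > ρ²=47 → inactive
o4: d²=5 ≤ ρ²=47; F_rep = 18·(-2,1)/5² = (-1.4400,0.7200)
F = F_att + ΣF_rep = (-10.4400,-4.5300)
p' = p + 1/10·F = (-0.0440,10.5470)

Fx=-10.4400 Fy=-4.5300 x'=-0.0440 y'=10.5470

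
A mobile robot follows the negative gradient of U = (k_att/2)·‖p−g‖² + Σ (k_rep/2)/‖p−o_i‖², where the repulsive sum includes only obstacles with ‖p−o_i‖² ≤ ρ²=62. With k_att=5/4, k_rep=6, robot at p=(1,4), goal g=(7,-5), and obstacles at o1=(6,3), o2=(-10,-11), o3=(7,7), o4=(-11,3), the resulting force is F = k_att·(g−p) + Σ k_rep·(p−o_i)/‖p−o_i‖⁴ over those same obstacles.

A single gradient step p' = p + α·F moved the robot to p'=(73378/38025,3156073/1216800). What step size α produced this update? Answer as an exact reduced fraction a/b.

F_att = 5/4·(g−p) = 5/4·(6,-9) = (7.5000,-11.2500)
o1: d²=26 ≤ ρ²=62; F_rep = 6·(-5,1)/26² = (-0.0444,0.0089)
o2: d²=346 > ρ²=62 → inactive
o3: d²=45 ≤ ρ²=62; F_rep = 6·(-6,-3)/45² = (-0.0178,-0.0089)
o4: d²=145 > ρ²=62 → inactive
F = F_att + ΣF_rep = (7.4378,-11.2500)
Δp = p'−p = (0.9297,-1.4063); α = Δx/Fx = (35353/38025) / (282824/38025) = 1/8
check: Δy/Fy = (-1711127/1216800) / (-1711127/152100) = 1/8 ✓

α = 1/8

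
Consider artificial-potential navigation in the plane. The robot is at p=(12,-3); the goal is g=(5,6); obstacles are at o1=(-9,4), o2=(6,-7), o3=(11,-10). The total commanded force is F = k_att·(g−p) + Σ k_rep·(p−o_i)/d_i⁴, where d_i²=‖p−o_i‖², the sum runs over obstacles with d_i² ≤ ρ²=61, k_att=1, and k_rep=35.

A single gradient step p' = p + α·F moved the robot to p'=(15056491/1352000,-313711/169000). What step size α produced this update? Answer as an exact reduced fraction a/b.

α = 1/8

F_att = 1·(g−p) = 1·(-7,9) = (-7.0000,9.0000)
o1: d²=490 > ρ²=61 → inactive
o2: d²=52 ≤ ρ²=61; F_rep = 35·(6,4)/52² = (0.0777,0.0518)
o3: d²=50 ≤ ρ²=61; F_rep = 35·(1,7)/50² = (0.0140,0.0980)
F = F_att + ΣF_rep = (-6.9083,9.1498)
Δp = p'−p = (-0.8635,1.1437); α = Δx/Fx = (-1167509/1352000) / (-1167509/169000) = 1/8
check: Δy/Fy = (193289/169000) / (193289/21125) = 1/8 ✓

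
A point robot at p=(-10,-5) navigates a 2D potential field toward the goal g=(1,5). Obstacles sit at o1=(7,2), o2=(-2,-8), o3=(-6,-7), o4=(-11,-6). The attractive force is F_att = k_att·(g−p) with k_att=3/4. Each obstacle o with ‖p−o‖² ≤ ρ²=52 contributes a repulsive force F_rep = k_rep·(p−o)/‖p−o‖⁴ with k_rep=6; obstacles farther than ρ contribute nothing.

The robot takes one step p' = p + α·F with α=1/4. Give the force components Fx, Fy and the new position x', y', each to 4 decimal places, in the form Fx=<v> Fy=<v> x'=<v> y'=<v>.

F_att = 3/4·(g−p) = 3/4·(11,10) = (8.2500,7.5000)
o1: d²=338 > ρ²=52 → inactive
o2: d²=73 > ρ²=52 → inactive
o3: d²=20 ≤ ρ²=52; F_rep = 6·(-4,2)/20² = (-0.0600,0.0300)
o4: d²=2 ≤ ρ²=52; F_rep = 6·(1,1)/2² = (1.5000,1.5000)
F = F_att + ΣF_rep = (9.6900,9.0300)
p' = p + 1/4·F = (-7.5775,-2.7425)

Fx=9.6900 Fy=9.0300 x'=-7.5775 y'=-2.7425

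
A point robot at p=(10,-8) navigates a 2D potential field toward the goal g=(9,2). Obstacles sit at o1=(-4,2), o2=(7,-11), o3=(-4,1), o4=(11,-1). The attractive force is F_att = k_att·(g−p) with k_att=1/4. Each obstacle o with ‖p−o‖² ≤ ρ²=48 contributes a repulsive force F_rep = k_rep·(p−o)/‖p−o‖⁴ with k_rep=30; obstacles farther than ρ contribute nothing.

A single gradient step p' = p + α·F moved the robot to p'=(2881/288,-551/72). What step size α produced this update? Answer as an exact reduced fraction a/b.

α = 1/8

F_att = 1/4·(g−p) = 1/4·(-1,10) = (-0.2500,2.5000)
o1: d²=296 > ρ²=48 → inactive
o2: d²=18 ≤ ρ²=48; F_rep = 30·(3,3)/18² = (0.2778,0.2778)
o3: d²=277 > ρ²=48 → inactive
o4: d²=50 > ρ²=48 → inactive
F = F_att + ΣF_rep = (0.0278,2.7778)
Δp = p'−p = (0.0035,0.3472); α = Δx/Fx = (1/288) / (1/36) = 1/8
check: Δy/Fy = (25/72) / (25/9) = 1/8 ✓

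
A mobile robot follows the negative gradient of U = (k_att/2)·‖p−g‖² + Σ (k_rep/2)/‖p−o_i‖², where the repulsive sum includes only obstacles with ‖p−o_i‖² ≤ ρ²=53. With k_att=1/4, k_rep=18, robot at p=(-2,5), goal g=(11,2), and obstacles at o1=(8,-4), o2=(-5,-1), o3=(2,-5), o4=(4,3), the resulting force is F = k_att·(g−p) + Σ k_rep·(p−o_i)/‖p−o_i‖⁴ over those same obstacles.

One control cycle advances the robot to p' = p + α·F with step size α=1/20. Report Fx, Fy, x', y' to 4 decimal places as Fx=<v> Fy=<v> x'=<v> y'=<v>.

Fx=3.2092 Fy=-0.6742 x'=-1.8395 y'=4.9663

F_att = 1/4·(g−p) = 1/4·(13,-3) = (3.2500,-0.7500)
o1: d²=181 > ρ²=53 → inactive
o2: d²=45 ≤ ρ²=53; F_rep = 18·(3,6)/45² = (0.0267,0.0533)
o3: d²=116 > ρ²=53 → inactive
o4: d²=40 ≤ ρ²=53; F_rep = 18·(-6,2)/40² = (-0.0675,0.0225)
F = F_att + ΣF_rep = (3.2092,-0.6742)
p' = p + 1/20·F = (-1.8395,4.9663)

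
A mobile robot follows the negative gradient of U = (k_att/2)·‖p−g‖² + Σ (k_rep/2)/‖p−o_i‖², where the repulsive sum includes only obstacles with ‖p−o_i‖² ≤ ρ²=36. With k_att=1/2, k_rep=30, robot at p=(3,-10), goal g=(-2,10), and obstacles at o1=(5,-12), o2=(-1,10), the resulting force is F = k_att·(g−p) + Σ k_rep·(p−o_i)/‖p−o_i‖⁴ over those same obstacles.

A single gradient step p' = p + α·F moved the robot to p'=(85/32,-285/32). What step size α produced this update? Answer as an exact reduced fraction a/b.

F_att = 1/2·(g−p) = 1/2·(-5,20) = (-2.5000,10.0000)
o1: d²=8 ≤ ρ²=36; F_rep = 30·(-2,2)/8² = (-0.9375,0.9375)
o2: d²=416 > ρ²=36 → inactive
F = F_att + ΣF_rep = (-3.4375,10.9375)
Δp = p'−p = (-0.3438,1.0938); α = Δx/Fx = (-11/32) / (-55/16) = 1/10
check: Δy/Fy = (35/32) / (175/16) = 1/10 ✓

α = 1/10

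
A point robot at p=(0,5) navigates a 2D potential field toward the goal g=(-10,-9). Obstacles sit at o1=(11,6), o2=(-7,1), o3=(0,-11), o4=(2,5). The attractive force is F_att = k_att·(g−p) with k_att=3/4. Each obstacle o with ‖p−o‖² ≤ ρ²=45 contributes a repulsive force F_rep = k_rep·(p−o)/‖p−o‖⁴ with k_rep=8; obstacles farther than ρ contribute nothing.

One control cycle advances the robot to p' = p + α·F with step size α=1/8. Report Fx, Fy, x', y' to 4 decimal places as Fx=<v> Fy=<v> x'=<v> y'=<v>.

F_att = 3/4·(g−p) = 3/4·(-10,-14) = (-7.5000,-10.5000)
o1: d²=122 > ρ²=45 → inactive
o2: d²=65 > ρ²=45 → inactive
o3: d²=256 > ρ²=45 → inactive
o4: d²=4 ≤ ρ²=45; F_rep = 8·(-2,0)/4² = (-1.0000,0.0000)
F = F_att + ΣF_rep = (-8.5000,-10.5000)
p' = p + 1/8·F = (-1.0625,3.6875)

Fx=-8.5000 Fy=-10.5000 x'=-1.0625 y'=3.6875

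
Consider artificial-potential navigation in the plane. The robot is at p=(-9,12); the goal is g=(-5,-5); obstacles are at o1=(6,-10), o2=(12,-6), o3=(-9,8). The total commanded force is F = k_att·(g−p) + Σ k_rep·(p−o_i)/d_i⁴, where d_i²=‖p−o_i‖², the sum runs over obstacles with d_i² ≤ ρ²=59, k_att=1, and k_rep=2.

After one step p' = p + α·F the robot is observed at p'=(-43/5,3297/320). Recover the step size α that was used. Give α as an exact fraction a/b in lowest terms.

α = 1/10

F_att = 1·(g−p) = 1·(4,-17) = (4.0000,-17.0000)
o1: d²=709 > ρ²=59 → inactive
o2: d²=765 > ρ²=59 → inactive
o3: d²=16 ≤ ρ²=59; F_rep = 2·(0,4)/16² = (0.0000,0.0312)
F = F_att + ΣF_rep = (4.0000,-16.9688)
Δp = p'−p = (0.4000,-1.6969); α = Δx/Fx = (2/5) / (4) = 1/10
check: Δy/Fy = (-543/320) / (-543/32) = 1/10 ✓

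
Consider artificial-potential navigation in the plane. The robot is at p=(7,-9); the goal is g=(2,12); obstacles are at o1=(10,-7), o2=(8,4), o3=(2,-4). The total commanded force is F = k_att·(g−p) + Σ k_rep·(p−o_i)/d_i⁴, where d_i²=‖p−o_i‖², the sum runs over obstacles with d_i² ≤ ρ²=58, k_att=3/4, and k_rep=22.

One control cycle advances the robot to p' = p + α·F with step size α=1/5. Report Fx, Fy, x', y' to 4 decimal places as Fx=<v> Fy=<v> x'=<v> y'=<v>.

F_att = 3/4·(g−p) = 3/4·(-5,21) = (-3.7500,15.7500)
o1: d²=13 ≤ ρ²=58; F_rep = 22·(-3,-2)/13² = (-0.3905,-0.2604)
o2: d²=170 > ρ²=58 → inactive
o3: d²=50 ≤ ρ²=58; F_rep = 22·(5,-5)/50² = (0.0440,-0.0440)
F = F_att + ΣF_rep = (-4.0965,15.4456)
p' = p + 1/5·F = (6.1807,-5.9109)

Fx=-4.0965 Fy=15.4456 x'=6.1807 y'=-5.9109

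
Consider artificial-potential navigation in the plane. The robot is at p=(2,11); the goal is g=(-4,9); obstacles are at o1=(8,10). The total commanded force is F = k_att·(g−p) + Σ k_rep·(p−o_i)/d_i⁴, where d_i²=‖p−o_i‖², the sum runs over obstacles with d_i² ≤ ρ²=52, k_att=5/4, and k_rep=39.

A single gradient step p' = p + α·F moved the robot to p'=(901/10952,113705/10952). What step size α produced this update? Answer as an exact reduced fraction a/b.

α = 1/4

F_att = 5/4·(g−p) = 5/4·(-6,-2) = (-7.5000,-2.5000)
o1: d²=37 ≤ ρ²=52; F_rep = 39·(-6,1)/37² = (-0.1709,0.0285)
F = F_att + ΣF_rep = (-7.6709,-2.4715)
Δp = p'−p = (-1.9177,-0.6179); α = Δx/Fx = (-21003/10952) / (-21003/2738) = 1/4
check: Δy/Fy = (-6767/10952) / (-6767/2738) = 1/4 ✓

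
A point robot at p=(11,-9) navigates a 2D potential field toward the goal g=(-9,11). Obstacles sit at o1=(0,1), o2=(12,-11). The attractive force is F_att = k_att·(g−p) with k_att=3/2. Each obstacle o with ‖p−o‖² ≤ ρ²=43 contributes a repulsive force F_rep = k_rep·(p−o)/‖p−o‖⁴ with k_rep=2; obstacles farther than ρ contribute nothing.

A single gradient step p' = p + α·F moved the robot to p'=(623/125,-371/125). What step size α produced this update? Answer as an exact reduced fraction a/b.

F_att = 3/2·(g−p) = 3/2·(-20,20) = (-30.0000,30.0000)
o1: d²=221 > ρ²=43 → inactive
o2: d²=5 ≤ ρ²=43; F_rep = 2·(-1,2)/5² = (-0.0800,0.1600)
F = F_att + ΣF_rep = (-30.0800,30.1600)
Δp = p'−p = (-6.0160,6.0320); α = Δx/Fx = (-752/125) / (-752/25) = 1/5
check: Δy/Fy = (754/125) / (754/25) = 1/5 ✓

α = 1/5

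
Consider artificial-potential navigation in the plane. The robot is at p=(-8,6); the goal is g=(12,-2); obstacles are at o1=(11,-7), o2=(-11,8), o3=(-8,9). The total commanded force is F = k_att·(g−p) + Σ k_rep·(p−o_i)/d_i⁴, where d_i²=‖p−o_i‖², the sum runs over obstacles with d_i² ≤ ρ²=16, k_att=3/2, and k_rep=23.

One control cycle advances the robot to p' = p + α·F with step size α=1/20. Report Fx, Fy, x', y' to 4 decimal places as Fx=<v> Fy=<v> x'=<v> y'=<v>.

Fx=30.4083 Fy=-13.1240 x'=-6.4796 y'=5.3438

F_att = 3/2·(g−p) = 3/2·(20,-8) = (30.0000,-12.0000)
o1: d²=530 > ρ²=16 → inactive
o2: d²=13 ≤ ρ²=16; F_rep = 23·(3,-2)/13² = (0.4083,-0.2722)
o3: d²=9 ≤ ρ²=16; F_rep = 23·(0,-3)/9² = (0.0000,-0.8519)
F = F_att + ΣF_rep = (30.4083,-13.1240)
p' = p + 1/20·F = (-6.4796,5.3438)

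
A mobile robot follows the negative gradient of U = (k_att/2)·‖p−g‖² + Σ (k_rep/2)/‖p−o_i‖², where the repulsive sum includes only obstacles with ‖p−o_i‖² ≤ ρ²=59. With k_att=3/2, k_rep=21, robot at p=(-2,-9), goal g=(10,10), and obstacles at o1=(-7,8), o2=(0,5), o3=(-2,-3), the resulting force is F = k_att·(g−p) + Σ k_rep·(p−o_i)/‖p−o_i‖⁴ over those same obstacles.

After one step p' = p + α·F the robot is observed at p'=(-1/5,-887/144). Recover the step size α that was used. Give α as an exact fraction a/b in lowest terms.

α = 1/10

F_att = 3/2·(g−p) = 3/2·(12,19) = (18.0000,28.5000)
o1: d²=314 > ρ²=59 → inactive
o2: d²=200 > ρ²=59 → inactive
o3: d²=36 ≤ ρ²=59; F_rep = 21·(0,-6)/36² = (0.0000,-0.0972)
F = F_att + ΣF_rep = (18.0000,28.4028)
Δp = p'−p = (1.8000,2.8403); α = Δx/Fx = (9/5) / (18) = 1/10
check: Δy/Fy = (409/144) / (2045/72) = 1/10 ✓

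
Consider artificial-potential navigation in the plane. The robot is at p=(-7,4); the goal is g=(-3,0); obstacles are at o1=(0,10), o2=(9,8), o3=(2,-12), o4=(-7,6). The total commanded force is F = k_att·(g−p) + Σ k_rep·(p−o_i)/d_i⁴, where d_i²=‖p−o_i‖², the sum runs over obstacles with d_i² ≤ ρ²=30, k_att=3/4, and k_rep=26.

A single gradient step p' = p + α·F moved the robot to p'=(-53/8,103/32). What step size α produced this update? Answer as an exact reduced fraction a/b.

α = 1/8

F_att = 3/4·(g−p) = 3/4·(4,-4) = (3.0000,-3.0000)
o1: d²=85 > ρ²=30 → inactive
o2: d²=272 > ρ²=30 → inactive
o3: d²=337 > ρ²=30 → inactive
o4: d²=4 ≤ ρ²=30; F_rep = 26·(0,-2)/4² = (0.0000,-3.2500)
F = F_att + ΣF_rep = (3.0000,-6.2500)
Δp = p'−p = (0.3750,-0.7812); α = Δx/Fx = (3/8) / (3) = 1/8
check: Δy/Fy = (-25/32) / (-25/4) = 1/8 ✓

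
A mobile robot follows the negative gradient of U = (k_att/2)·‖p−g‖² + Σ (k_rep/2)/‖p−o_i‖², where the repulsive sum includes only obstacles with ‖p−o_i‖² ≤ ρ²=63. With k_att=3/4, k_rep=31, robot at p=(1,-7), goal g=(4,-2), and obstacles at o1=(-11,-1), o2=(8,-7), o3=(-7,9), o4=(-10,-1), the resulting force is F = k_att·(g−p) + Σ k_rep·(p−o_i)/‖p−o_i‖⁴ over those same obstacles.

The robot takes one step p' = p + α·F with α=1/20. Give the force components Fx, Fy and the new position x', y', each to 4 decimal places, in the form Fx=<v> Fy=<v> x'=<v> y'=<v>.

Fx=2.1596 Fy=3.7500 x'=1.1080 y'=-6.8125

F_att = 3/4·(g−p) = 3/4·(3,5) = (2.2500,3.7500)
o1: d²=180 > ρ²=63 → inactive
o2: d²=49 ≤ ρ²=63; F_rep = 31·(-7,0)/49² = (-0.0904,0.0000)
o3: d²=320 > ρ²=63 → inactive
o4: d²=157 > ρ²=63 → inactive
F = F_att + ΣF_rep = (2.1596,3.7500)
p' = p + 1/20·F = (1.1080,-6.8125)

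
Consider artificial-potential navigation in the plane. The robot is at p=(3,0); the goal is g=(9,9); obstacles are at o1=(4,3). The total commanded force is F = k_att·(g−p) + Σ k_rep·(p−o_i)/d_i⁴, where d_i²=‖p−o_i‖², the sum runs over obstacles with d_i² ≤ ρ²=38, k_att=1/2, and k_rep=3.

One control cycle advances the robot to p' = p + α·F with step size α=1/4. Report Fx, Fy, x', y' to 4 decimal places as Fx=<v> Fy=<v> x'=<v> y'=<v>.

Fx=2.9700 Fy=4.4100 x'=3.7425 y'=1.1025

F_att = 1/2·(g−p) = 1/2·(6,9) = (3.0000,4.5000)
o1: d²=10 ≤ ρ²=38; F_rep = 3·(-1,-3)/10² = (-0.0300,-0.0900)
F = F_att + ΣF_rep = (2.9700,4.4100)
p' = p + 1/4·F = (3.7425,1.1025)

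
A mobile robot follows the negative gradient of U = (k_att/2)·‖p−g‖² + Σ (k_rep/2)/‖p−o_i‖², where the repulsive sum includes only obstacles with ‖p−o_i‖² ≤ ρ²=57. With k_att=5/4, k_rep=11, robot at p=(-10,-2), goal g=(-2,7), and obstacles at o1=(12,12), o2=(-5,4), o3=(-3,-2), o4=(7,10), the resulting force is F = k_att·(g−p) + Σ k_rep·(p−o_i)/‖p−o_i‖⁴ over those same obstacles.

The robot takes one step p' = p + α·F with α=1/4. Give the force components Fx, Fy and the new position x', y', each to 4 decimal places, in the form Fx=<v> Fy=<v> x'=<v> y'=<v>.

Fx=9.9679 Fy=11.2500 x'=-7.5080 y'=0.8125

F_att = 5/4·(g−p) = 5/4·(8,9) = (10.0000,11.2500)
o1: d²=680 > ρ²=57 → inactive
o2: d²=61 > ρ²=57 → inactive
o3: d²=49 ≤ ρ²=57; F_rep = 11·(-7,0)/49² = (-0.0321,0.0000)
o4: d²=433 > ρ²=57 → inactive
F = F_att + ΣF_rep = (9.9679,11.2500)
p' = p + 1/4·F = (-7.5080,0.8125)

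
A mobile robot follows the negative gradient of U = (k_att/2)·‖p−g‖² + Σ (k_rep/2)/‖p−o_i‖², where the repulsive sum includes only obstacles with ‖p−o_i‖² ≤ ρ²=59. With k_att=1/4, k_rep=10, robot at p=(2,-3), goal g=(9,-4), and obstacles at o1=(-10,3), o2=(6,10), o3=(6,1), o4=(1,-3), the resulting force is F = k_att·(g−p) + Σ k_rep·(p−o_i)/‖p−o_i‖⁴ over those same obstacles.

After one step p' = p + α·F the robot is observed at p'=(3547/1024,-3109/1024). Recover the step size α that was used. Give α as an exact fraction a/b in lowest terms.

F_att = 1/4·(g−p) = 1/4·(7,-1) = (1.7500,-0.2500)
o1: d²=180 > ρ²=59 → inactive
o2: d²=185 > ρ²=59 → inactive
o3: d²=32 ≤ ρ²=59; F_rep = 10·(-4,-4)/32² = (-0.0391,-0.0391)
o4: d²=1 ≤ ρ²=59; F_rep = 10·(1,0)/1² = (10.0000,0.0000)
F = F_att + ΣF_rep = (11.7109,-0.2891)
Δp = p'−p = (1.4639,-0.0361); α = Δx/Fx = (1499/1024) / (1499/128) = 1/8
check: Δy/Fy = (-37/1024) / (-37/128) = 1/8 ✓

α = 1/8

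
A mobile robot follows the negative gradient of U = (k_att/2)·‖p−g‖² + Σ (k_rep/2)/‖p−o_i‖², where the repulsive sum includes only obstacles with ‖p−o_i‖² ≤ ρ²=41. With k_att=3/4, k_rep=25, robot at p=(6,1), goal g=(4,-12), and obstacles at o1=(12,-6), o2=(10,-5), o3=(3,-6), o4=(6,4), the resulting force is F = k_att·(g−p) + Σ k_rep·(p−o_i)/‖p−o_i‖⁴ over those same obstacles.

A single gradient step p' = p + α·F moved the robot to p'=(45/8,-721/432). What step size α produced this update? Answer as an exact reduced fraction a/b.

α = 1/4

F_att = 3/4·(g−p) = 3/4·(-2,-13) = (-1.5000,-9.7500)
o1: d²=85 > ρ²=41 → inactive
o2: d²=52 > ρ²=41 → inactive
o3: d²=58 > ρ²=41 → inactive
o4: d²=9 ≤ ρ²=41; F_rep = 25·(0,-3)/9² = (0.0000,-0.9259)
F = F_att + ΣF_rep = (-1.5000,-10.6759)
Δp = p'−p = (-0.3750,-2.6690); α = Δx/Fx = (-3/8) / (-3/2) = 1/4
check: Δy/Fy = (-1153/432) / (-1153/108) = 1/4 ✓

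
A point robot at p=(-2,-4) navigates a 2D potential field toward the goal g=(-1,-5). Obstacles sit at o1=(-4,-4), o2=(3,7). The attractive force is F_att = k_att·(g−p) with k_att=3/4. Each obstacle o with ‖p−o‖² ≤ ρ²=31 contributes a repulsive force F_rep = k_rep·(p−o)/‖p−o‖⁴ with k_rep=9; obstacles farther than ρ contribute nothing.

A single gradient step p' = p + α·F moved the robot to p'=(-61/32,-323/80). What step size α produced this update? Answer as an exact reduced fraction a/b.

α = 1/20

F_att = 3/4·(g−p) = 3/4·(1,-1) = (0.7500,-0.7500)
o1: d²=4 ≤ ρ²=31; F_rep = 9·(2,0)/4² = (1.1250,0.0000)
o2: d²=146 > ρ²=31 → inactive
F = F_att + ΣF_rep = (1.8750,-0.7500)
Δp = p'−p = (0.0938,-0.0375); α = Δx/Fx = (3/32) / (15/8) = 1/20
check: Δy/Fy = (-3/80) / (-3/4) = 1/20 ✓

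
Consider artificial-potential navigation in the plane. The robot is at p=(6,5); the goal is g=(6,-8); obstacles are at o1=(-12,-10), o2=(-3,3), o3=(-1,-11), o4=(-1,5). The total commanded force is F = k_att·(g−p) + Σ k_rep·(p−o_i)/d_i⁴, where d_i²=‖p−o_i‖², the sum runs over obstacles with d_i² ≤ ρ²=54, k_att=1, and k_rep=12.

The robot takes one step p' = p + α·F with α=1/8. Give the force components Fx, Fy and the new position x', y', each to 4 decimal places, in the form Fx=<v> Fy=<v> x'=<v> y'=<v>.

F_att = 1·(g−p) = 1·(0,-13) = (0.0000,-13.0000)
o1: d²=549 > ρ²=54 → inactive
o2: d²=85 > ρ²=54 → inactive
o3: d²=305 > ρ²=54 → inactive
o4: d²=49 ≤ ρ²=54; F_rep = 12·(7,0)/49² = (0.0350,0.0000)
F = F_att + ΣF_rep = (0.0350,-13.0000)
p' = p + 1/8·F = (6.0044,3.3750)

Fx=0.0350 Fy=-13.0000 x'=6.0044 y'=3.3750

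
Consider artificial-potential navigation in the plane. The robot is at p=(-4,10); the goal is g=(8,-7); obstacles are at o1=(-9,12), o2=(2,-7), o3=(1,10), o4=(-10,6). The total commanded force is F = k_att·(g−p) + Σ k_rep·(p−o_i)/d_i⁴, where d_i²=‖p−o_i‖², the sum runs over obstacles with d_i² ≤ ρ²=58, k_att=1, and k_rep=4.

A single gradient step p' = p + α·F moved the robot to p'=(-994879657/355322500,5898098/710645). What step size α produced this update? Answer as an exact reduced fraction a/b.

F_att = 1·(g−p) = 1·(12,-17) = (12.0000,-17.0000)
o1: d²=29 ≤ ρ²=58; F_rep = 4·(5,-2)/29² = (0.0238,-0.0095)
o2: d²=325 > ρ²=58 → inactive
o3: d²=25 ≤ ρ²=58; F_rep = 4·(-5,0)/25² = (-0.0320,0.0000)
o4: d²=52 ≤ ρ²=58; F_rep = 4·(6,4)/52² = (0.0089,0.0059)
F = F_att + ΣF_rep = (12.0007,-17.0036)
Δp = p'−p = (1.2001,-1.7004); α = Δx/Fx = (426410343/355322500) / (426410343/35532250) = 1/10
check: Δy/Fy = (-1208352/710645) / (-2416704/142129) = 1/10 ✓

α = 1/10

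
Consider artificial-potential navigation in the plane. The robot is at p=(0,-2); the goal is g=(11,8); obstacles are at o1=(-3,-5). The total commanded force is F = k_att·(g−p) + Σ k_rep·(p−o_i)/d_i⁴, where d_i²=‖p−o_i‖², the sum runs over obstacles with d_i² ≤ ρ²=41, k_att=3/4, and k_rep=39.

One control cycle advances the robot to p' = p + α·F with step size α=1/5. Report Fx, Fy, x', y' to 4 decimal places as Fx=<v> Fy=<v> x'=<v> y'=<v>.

F_att = 3/4·(g−p) = 3/4·(11,10) = (8.2500,7.5000)
o1: d²=18 ≤ ρ²=41; F_rep = 39·(3,3)/18² = (0.3611,0.3611)
F = F_att + ΣF_rep = (8.6111,7.8611)
p' = p + 1/5·F = (1.7222,-0.4278)

Fx=8.6111 Fy=7.8611 x'=1.7222 y'=-0.4278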